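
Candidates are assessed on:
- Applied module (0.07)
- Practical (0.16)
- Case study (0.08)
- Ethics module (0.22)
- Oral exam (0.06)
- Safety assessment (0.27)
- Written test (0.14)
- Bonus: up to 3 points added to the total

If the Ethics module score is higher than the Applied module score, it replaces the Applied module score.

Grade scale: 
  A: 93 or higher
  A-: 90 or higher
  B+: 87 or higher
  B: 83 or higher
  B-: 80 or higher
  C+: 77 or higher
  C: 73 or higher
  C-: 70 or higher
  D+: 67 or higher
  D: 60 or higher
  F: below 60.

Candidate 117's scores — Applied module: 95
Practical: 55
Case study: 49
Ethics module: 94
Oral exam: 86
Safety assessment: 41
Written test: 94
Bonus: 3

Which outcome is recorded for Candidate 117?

Ethics module (94) ≤ Applied module (95), so Applied module stays at 95.
Weighted total:
  Applied module 95 × 0.07 = 6.65
  Practical 55 × 0.16 = 8.8
  Case study 49 × 0.08 = 3.92
  Ethics module 94 × 0.22 = 20.68
  Oral exam 86 × 0.06 = 5.16
  Safety assessment 41 × 0.27 = 11.07
  Written test 94 × 0.14 = 13.16
Sum = 69.44
Bonus: 69.44 + 3 = 72.44
72.44 is ≥ 70 and < 73 → C-

C-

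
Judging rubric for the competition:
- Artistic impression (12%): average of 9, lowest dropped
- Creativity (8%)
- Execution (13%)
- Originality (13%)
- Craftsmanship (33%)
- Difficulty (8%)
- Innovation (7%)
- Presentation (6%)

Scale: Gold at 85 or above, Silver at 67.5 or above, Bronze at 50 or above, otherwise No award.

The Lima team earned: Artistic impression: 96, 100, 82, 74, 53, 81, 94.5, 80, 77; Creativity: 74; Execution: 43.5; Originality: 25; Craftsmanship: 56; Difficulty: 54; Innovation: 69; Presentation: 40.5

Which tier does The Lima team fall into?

Bronze

Artistic impression: drop 53 → average of remaining 8 = 684.5/8 = 85.5625
Weighted total:
  Artistic impression 85.5625 × 0.12 = 10.2675
  Creativity 74 × 0.08 = 5.92
  Execution 43.5 × 0.13 = 5.655
  Originality 25 × 0.13 = 3.25
  Craftsmanship 56 × 0.33 = 18.48
  Difficulty 54 × 0.08 = 4.32
  Innovation 69 × 0.07 = 4.83
  Presentation 40.5 × 0.06 = 2.43
Sum = 55.1525
55.1525 is ≥ 50 and < 67.5 → Bronze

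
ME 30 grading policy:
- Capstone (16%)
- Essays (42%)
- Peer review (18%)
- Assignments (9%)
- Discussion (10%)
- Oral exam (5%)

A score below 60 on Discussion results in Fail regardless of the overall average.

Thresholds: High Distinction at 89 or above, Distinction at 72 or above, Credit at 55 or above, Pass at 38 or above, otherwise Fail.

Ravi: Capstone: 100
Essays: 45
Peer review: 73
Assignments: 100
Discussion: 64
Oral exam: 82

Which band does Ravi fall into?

Credit

Discussion score 64 ≥ 60: minimum met.
Weighted total:
  Capstone 100 × 0.16 = 16
  Essays 45 × 0.42 = 18.9
  Peer review 73 × 0.18 = 13.14
  Assignments 100 × 0.09 = 9
  Discussion 64 × 0.1 = 6.4
  Oral exam 82 × 0.05 = 4.1
Sum = 67.54
67.54 is ≥ 55 and < 72 → Credit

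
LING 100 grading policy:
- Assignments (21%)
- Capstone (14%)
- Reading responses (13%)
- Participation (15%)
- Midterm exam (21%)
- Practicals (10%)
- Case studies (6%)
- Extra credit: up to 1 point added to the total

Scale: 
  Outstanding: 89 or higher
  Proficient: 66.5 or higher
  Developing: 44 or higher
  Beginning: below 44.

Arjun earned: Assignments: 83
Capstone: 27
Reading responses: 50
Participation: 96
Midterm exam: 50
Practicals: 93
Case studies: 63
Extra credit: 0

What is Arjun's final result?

Weighted total:
  Assignments 83 × 0.21 = 17.43
  Capstone 27 × 0.14 = 3.78
  Reading responses 50 × 0.13 = 6.5
  Participation 96 × 0.15 = 14.4
  Midterm exam 50 × 0.21 = 10.5
  Practicals 93 × 0.1 = 9.3
  Case studies 63 × 0.06 = 3.78
Sum = 65.69
Extra credit: 65.69 + 0 = 65.69
65.69 is ≥ 44 and < 66.5 → Developing

Developing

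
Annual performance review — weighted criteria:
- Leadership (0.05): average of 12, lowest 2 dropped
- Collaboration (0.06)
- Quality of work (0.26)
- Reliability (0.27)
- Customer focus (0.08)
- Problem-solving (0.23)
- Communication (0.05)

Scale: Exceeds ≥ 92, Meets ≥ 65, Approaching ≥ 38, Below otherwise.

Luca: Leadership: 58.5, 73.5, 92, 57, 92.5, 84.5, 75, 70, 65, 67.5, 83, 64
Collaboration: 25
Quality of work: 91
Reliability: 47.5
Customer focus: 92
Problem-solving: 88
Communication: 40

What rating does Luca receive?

Meets

Leadership: drop 57, 58.5 → average of remaining 10 = 767/10 = 76.7
Weighted total:
  Leadership 76.7 × 0.05 = 3.835
  Collaboration 25 × 0.06 = 1.5
  Quality of work 91 × 0.26 = 23.66
  Reliability 47.5 × 0.27 = 12.825
  Customer focus 92 × 0.08 = 7.36
  Problem-solving 88 × 0.23 = 20.24
  Communication 40 × 0.05 = 2
Sum = 71.42
71.42 is ≥ 65 and < 92 → Meets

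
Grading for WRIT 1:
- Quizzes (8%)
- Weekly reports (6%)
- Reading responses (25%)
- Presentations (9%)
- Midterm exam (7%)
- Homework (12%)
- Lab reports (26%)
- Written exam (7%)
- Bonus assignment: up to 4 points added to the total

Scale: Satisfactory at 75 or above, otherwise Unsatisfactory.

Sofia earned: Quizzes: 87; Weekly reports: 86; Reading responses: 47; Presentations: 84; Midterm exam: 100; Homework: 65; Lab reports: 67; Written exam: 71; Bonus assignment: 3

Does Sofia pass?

Unsatisfactory

Weighted total:
  Quizzes 87 × 0.08 = 6.96
  Weekly reports 86 × 0.06 = 5.16
  Reading responses 47 × 0.25 = 11.75
  Presentations 84 × 0.09 = 7.56
  Midterm exam 100 × 0.07 = 7
  Homework 65 × 0.12 = 7.8
  Lab reports 67 × 0.26 = 17.42
  Written exam 71 × 0.07 = 4.97
Sum = 68.62
Bonus assignment: 68.62 + 3 = 71.62
71.62 < 75 → Unsatisfactory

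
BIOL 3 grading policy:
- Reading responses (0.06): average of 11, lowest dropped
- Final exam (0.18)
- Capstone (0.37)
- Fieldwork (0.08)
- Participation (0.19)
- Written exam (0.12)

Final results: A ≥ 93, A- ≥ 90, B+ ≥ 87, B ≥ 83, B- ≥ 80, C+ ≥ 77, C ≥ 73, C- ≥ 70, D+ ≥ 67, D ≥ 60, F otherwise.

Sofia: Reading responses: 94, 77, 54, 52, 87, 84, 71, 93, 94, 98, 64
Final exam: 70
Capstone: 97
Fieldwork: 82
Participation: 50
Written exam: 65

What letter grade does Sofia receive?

C+

Reading responses: drop 52 → average of remaining 10 = 816/10 = 81.6
Weighted total:
  Reading responses 81.6 × 0.06 = 4.896
  Final exam 70 × 0.18 = 12.6
  Capstone 97 × 0.37 = 35.89
  Fieldwork 82 × 0.08 = 6.56
  Participation 50 × 0.19 = 9.5
  Written exam 65 × 0.12 = 7.8
Sum = 77.246
77.246 is ≥ 77 and < 80 → C+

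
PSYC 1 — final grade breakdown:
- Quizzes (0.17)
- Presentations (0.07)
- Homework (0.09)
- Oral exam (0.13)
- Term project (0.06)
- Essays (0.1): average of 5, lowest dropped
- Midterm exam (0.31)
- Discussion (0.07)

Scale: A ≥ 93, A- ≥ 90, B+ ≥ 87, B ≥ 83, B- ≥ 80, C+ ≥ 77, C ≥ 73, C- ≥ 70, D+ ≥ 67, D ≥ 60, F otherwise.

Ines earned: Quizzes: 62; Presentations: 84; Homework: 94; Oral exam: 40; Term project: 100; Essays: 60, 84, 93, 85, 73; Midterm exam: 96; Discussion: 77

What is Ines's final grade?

C+

Essays: drop 60 → average of remaining 4 = 335/4 = 83.75
Weighted total:
  Quizzes 62 × 0.17 = 10.54
  Presentations 84 × 0.07 = 5.88
  Homework 94 × 0.09 = 8.46
  Oral exam 40 × 0.13 = 5.2
  Term project 100 × 0.06 = 6
  Essays 83.75 × 0.1 = 8.375
  Midterm exam 96 × 0.31 = 29.76
  Discussion 77 × 0.07 = 5.39
Sum = 79.605
79.605 is ≥ 77 and < 80 → C+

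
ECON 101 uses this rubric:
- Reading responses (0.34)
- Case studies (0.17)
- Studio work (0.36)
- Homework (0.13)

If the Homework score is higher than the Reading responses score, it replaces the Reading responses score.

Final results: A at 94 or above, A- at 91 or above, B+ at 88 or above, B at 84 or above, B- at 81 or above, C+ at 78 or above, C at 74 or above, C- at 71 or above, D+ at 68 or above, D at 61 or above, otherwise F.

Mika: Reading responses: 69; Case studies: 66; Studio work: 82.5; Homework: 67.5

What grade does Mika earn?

C-

Homework (67.5) ≤ Reading responses (69), so Reading responses stays at 69.
Weighted total:
  Reading responses 69 × 0.34 = 23.46
  Case studies 66 × 0.17 = 11.22
  Studio work 82.5 × 0.36 = 29.7
  Homework 67.5 × 0.13 = 8.775
Sum = 73.155
73.155 is ≥ 71 and < 74 → C-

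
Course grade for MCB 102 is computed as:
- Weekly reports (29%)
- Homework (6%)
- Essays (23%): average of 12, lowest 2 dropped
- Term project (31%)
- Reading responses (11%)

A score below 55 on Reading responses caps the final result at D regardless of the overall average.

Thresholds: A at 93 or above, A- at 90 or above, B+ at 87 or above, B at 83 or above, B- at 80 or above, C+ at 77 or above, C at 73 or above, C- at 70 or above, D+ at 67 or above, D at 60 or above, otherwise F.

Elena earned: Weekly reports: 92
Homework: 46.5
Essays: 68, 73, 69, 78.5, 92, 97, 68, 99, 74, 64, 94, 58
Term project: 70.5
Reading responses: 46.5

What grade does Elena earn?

Essays: drop 58, 64 → average of remaining 10 = 812.5/10 = 81.25
Reading responses score 46.5 < 55: minimum not met.
Weighted total:
  Weekly reports 92 × 0.29 = 26.68
  Homework 46.5 × 0.06 = 2.79
  Essays 81.25 × 0.23 = 18.6875
  Term project 70.5 × 0.31 = 21.855
  Reading responses 46.5 × 0.11 = 5.115
Sum = 75.1275
75.1275 would be C; cap at D applies → D.

D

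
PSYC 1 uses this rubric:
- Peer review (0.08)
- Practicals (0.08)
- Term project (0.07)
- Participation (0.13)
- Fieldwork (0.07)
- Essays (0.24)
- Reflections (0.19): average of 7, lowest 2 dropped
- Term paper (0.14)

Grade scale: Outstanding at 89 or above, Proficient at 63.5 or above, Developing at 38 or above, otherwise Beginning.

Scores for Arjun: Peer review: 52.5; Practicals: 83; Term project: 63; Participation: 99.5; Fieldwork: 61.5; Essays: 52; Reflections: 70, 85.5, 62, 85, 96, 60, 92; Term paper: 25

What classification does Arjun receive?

Reflections: drop 60, 62 → average of remaining 5 = 428.5/5 = 85.7
Weighted total:
  Peer review 52.5 × 0.08 = 4.2
  Practicals 83 × 0.08 = 6.64
  Term project 63 × 0.07 = 4.41
  Participation 99.5 × 0.13 = 12.935
  Fieldwork 61.5 × 0.07 = 4.305
  Essays 52 × 0.24 = 12.48
  Reflections 85.7 × 0.19 = 16.283
  Term paper 25 × 0.14 = 3.5
Sum = 64.753
64.753 is ≥ 63.5 and < 89 → Proficient

Proficient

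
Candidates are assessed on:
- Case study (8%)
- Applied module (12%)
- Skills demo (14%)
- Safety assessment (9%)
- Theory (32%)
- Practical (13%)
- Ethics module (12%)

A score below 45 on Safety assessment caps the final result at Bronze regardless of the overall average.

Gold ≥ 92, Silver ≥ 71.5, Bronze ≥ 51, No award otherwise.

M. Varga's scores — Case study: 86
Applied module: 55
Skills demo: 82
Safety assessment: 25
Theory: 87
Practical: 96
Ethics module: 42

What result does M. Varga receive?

Bronze

Safety assessment score 25 < 45: minimum not met.
Weighted total:
  Case study 86 × 0.08 = 6.88
  Applied module 55 × 0.12 = 6.6
  Skills demo 82 × 0.14 = 11.48
  Safety assessment 25 × 0.09 = 2.25
  Theory 87 × 0.32 = 27.84
  Practical 96 × 0.13 = 12.48
  Ethics module 42 × 0.12 = 5.04
Sum = 72.57
72.57 would be Silver; cap at Bronze applies → Bronze.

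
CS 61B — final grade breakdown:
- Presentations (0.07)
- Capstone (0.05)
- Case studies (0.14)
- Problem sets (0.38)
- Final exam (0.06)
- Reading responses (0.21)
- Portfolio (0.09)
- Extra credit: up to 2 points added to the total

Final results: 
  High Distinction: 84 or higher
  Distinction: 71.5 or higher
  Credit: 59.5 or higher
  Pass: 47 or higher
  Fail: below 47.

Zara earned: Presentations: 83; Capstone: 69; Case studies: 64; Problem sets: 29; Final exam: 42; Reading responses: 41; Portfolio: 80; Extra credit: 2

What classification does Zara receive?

Weighted total:
  Presentations 83 × 0.07 = 5.81
  Capstone 69 × 0.05 = 3.45
  Case studies 64 × 0.14 = 8.96
  Problem sets 29 × 0.38 = 11.02
  Final exam 42 × 0.06 = 2.52
  Reading responses 41 × 0.21 = 8.61
  Portfolio 80 × 0.09 = 7.2
Sum = 47.57
Extra credit: 47.57 + 2 = 49.57
49.57 is ≥ 47 and < 59.5 → Pass

Pass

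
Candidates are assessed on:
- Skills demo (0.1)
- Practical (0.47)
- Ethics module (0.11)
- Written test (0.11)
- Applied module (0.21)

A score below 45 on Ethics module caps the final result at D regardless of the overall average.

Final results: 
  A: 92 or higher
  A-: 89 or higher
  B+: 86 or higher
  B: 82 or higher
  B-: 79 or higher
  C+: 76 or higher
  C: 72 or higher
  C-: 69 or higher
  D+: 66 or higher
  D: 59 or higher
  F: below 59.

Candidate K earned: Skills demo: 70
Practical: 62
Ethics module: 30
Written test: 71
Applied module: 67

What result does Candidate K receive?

Ethics module score 30 < 45: minimum not met.
Weighted total:
  Skills demo 70 × 0.1 = 7
  Practical 62 × 0.47 = 29.14
  Ethics module 30 × 0.11 = 3.3
  Written test 71 × 0.11 = 7.81
  Applied module 67 × 0.21 = 14.07
Sum = 61.32
61.32 would be D; cap at D applies → D.

D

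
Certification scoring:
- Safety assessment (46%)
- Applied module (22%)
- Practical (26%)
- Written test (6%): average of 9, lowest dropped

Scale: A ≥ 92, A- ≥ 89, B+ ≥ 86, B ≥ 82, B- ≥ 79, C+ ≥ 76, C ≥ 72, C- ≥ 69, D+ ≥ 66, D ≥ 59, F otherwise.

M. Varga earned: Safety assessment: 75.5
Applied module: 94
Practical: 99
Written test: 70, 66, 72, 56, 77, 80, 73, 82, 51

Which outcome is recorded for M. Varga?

Written test: drop 51 → average of remaining 8 = 576/8 = 72
Weighted total:
  Safety assessment 75.5 × 0.46 = 34.73
  Applied module 94 × 0.22 = 20.68
  Practical 99 × 0.26 = 25.74
  Written test 72 × 0.06 = 4.32
Sum = 85.47
85.47 is ≥ 82 and < 86 → B

B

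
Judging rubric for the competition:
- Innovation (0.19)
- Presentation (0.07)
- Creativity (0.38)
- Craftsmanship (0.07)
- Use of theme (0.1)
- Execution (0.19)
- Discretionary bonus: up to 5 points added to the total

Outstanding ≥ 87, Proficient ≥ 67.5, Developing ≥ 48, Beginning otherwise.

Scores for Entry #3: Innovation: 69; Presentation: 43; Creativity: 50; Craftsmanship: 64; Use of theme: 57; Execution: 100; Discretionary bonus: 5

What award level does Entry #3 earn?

Proficient

Weighted total:
  Innovation 69 × 0.19 = 13.11
  Presentation 43 × 0.07 = 3.01
  Creativity 50 × 0.38 = 19
  Craftsmanship 64 × 0.07 = 4.48
  Use of theme 57 × 0.1 = 5.7
  Execution 100 × 0.19 = 19
Sum = 64.3
Discretionary bonus: 64.3 + 5 = 69.3
69.3 is ≥ 67.5 and < 87 → Proficient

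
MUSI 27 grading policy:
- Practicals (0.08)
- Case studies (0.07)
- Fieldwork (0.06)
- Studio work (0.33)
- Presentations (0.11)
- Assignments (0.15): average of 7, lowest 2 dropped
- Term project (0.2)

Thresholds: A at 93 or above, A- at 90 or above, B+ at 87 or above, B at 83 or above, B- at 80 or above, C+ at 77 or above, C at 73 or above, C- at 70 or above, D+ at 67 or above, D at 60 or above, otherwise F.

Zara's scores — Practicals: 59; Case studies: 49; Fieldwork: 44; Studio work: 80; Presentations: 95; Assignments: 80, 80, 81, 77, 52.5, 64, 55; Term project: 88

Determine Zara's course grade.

C

Assignments: drop 52.5, 55 → average of remaining 5 = 382/5 = 76.4
Weighted total:
  Practicals 59 × 0.08 = 4.72
  Case studies 49 × 0.07 = 3.43
  Fieldwork 44 × 0.06 = 2.64
  Studio work 80 × 0.33 = 26.4
  Presentations 95 × 0.11 = 10.45
  Assignments 76.4 × 0.15 = 11.46
  Term project 88 × 0.2 = 17.6
Sum = 76.7
76.7 is ≥ 73 and < 77 → C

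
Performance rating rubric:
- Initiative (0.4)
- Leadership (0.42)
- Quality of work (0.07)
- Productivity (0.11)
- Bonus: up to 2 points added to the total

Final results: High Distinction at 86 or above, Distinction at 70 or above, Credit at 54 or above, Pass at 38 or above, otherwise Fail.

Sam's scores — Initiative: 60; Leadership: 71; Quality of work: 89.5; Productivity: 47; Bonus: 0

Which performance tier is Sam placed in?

Weighted total:
  Initiative 60 × 0.4 = 24
  Leadership 71 × 0.42 = 29.82
  Quality of work 89.5 × 0.07 = 6.265
  Productivity 47 × 0.11 = 5.17
Sum = 65.255
Bonus: 65.255 + 0 = 65.255
65.255 is ≥ 54 and < 70 → Credit

Credit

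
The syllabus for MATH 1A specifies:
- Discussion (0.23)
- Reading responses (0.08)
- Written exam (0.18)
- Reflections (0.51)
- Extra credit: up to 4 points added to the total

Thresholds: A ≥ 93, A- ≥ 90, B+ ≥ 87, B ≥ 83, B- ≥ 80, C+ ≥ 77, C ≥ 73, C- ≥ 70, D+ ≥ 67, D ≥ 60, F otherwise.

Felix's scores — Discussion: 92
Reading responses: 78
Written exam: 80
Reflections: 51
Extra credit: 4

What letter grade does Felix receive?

Weighted total:
  Discussion 92 × 0.23 = 21.16
  Reading responses 78 × 0.08 = 6.24
  Written exam 80 × 0.18 = 14.4
  Reflections 51 × 0.51 = 26.01
Sum = 67.81
Extra credit: 67.81 + 4 = 71.81
71.81 is ≥ 70 and < 73 → C-

C-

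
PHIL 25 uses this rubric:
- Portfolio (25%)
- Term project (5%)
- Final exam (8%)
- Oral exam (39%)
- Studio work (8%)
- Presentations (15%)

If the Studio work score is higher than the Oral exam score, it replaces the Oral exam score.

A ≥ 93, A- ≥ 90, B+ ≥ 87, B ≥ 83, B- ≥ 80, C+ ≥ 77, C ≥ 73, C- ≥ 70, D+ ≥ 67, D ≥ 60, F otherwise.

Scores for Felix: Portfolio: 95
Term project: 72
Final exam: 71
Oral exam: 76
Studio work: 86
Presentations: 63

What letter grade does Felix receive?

Studio work (86) > Oral exam (76), so Oral exam counts as 86.
Weighted total:
  Portfolio 95 × 0.25 = 23.75
  Term project 72 × 0.05 = 3.6
  Final exam 71 × 0.08 = 5.68
  Oral exam 86 × 0.39 = 33.54
  Studio work 86 × 0.08 = 6.88
  Presentations 63 × 0.15 = 9.45
Sum = 82.9
82.9 is ≥ 80 and < 83 → B-

B-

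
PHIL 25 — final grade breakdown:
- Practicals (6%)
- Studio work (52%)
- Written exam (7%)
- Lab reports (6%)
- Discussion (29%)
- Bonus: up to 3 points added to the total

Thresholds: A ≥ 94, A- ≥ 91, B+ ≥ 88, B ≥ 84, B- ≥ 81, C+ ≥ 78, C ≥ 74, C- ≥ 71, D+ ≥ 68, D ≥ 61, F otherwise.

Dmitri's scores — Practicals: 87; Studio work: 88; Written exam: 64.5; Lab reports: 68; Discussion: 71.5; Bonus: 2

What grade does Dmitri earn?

B-

Weighted total:
  Practicals 87 × 0.06 = 5.22
  Studio work 88 × 0.52 = 45.76
  Written exam 64.5 × 0.07 = 4.515
  Lab reports 68 × 0.06 = 4.08
  Discussion 71.5 × 0.29 = 20.735
Sum = 80.31
Bonus: 80.31 + 2 = 82.31
82.31 is ≥ 81 and < 84 → B-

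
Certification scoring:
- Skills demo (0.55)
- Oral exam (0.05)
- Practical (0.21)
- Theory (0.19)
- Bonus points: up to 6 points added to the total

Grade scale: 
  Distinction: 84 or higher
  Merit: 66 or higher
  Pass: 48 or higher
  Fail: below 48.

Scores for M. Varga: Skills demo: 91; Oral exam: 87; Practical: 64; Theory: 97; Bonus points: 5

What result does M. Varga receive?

Distinction

Weighted total:
  Skills demo 91 × 0.55 = 50.05
  Oral exam 87 × 0.05 = 4.35
  Practical 64 × 0.21 = 13.44
  Theory 97 × 0.19 = 18.43
Sum = 86.27
Bonus points: 86.27 + 5 = 91.27
91.27 ≥ 84 → Distinction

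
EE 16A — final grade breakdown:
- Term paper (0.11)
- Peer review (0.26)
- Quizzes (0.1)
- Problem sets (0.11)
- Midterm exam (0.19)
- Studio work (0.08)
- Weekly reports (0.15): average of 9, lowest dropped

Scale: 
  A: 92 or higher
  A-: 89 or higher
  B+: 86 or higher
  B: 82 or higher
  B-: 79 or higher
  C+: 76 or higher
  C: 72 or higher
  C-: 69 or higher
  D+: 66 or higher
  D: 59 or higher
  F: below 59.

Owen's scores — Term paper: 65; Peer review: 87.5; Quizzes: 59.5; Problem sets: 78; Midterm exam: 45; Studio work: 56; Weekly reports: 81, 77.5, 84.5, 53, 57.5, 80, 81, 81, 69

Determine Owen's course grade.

Weekly reports: drop 53 → average of remaining 8 = 611.5/8 = 76.4375
Weighted total:
  Term paper 65 × 0.11 = 7.15
  Peer review 87.5 × 0.26 = 22.75
  Quizzes 59.5 × 0.1 = 5.95
  Problem sets 78 × 0.11 = 8.58
  Midterm exam 45 × 0.19 = 8.55
  Studio work 56 × 0.08 = 4.48
  Weekly reports 76.4375 × 0.15 = 11.465625
Sum = 68.925625
68.925625 is ≥ 66 and < 69 → D+

D+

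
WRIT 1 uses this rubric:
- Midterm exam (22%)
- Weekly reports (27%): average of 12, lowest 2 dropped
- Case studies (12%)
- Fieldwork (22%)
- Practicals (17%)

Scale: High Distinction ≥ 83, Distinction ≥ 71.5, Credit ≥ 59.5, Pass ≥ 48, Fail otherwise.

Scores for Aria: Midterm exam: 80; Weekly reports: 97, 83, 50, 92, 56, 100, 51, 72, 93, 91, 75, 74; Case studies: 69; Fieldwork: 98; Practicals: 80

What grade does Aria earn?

Weekly reports: drop 50, 51 → average of remaining 10 = 833/10 = 83.3
Weighted total:
  Midterm exam 80 × 0.22 = 17.6
  Weekly reports 83.3 × 0.27 = 22.491
  Case studies 69 × 0.12 = 8.28
  Fieldwork 98 × 0.22 = 21.56
  Practicals 80 × 0.17 = 13.6
Sum = 83.531
83.531 ≥ 83 → High Distinction

High Distinction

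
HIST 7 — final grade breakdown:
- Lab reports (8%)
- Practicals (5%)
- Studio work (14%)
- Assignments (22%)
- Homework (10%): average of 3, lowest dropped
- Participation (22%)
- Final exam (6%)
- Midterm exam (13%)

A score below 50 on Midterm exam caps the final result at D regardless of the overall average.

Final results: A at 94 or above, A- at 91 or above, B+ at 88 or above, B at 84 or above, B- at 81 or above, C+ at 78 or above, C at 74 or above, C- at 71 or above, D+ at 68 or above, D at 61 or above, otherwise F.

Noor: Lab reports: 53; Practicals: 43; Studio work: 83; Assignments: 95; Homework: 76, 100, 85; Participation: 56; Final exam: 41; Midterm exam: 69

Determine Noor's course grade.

C-

Homework: drop 76 → average of remaining 2 = 185/2 = 92.5
Midterm exam score 69 ≥ 50: minimum met.
Weighted total:
  Lab reports 53 × 0.08 = 4.24
  Practicals 43 × 0.05 = 2.15
  Studio work 83 × 0.14 = 11.62
  Assignments 95 × 0.22 = 20.9
  Homework 92.5 × 0.1 = 9.25
  Participation 56 × 0.22 = 12.32
  Final exam 41 × 0.06 = 2.46
  Midterm exam 69 × 0.13 = 8.97
Sum = 71.91
71.91 is ≥ 71 and < 74 → C-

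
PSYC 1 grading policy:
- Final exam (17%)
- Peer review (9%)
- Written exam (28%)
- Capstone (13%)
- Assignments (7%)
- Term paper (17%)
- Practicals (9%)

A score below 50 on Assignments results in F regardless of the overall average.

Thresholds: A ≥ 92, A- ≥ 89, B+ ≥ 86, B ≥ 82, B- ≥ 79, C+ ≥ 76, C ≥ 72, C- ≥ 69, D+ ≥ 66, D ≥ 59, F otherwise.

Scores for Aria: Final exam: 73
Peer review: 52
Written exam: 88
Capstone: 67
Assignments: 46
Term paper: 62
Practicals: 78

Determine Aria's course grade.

F

Assignments score 46 < 50: minimum not met.
Weighted total:
  Final exam 73 × 0.17 = 12.41
  Peer review 52 × 0.09 = 4.68
  Written exam 88 × 0.28 = 24.64
  Capstone 67 × 0.13 = 8.71
  Assignments 46 × 0.07 = 3.22
  Term paper 62 × 0.17 = 10.54
  Practicals 78 × 0.09 = 7.02
Sum = 71.22
Because the Assignments minimum was not met, the result is F.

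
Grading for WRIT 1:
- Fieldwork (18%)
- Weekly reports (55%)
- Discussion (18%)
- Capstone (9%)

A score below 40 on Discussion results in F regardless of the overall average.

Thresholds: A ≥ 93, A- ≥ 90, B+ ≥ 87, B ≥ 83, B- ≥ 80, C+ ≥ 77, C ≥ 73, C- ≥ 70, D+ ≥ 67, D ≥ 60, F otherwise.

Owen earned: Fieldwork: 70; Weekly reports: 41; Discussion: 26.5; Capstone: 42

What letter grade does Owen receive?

Discussion score 26.5 < 40: minimum not met.
Weighted total:
  Fieldwork 70 × 0.18 = 12.6
  Weekly reports 41 × 0.55 = 22.55
  Discussion 26.5 × 0.18 = 4.77
  Capstone 42 × 0.09 = 3.78
Sum = 43.7
Because the Discussion minimum was not met, the result is F.

F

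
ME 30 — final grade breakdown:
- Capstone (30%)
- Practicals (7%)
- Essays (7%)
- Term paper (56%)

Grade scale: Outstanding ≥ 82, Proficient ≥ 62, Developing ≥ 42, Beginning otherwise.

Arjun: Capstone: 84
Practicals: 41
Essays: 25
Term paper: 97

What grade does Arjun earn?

Outstanding

Weighted total:
  Capstone 84 × 0.3 = 25.2
  Practicals 41 × 0.07 = 2.87
  Essays 25 × 0.07 = 1.75
  Term paper 97 × 0.56 = 54.32
Sum = 84.14
84.14 ≥ 82 → Outstanding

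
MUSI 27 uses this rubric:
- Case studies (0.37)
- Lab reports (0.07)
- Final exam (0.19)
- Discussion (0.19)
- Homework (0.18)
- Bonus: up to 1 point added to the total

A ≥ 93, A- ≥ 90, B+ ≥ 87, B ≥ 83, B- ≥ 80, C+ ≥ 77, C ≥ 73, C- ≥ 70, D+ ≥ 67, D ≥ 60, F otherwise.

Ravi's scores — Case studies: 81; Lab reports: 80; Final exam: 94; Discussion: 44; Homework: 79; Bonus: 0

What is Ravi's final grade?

C

Weighted total:
  Case studies 81 × 0.37 = 29.97
  Lab reports 80 × 0.07 = 5.6
  Final exam 94 × 0.19 = 17.86
  Discussion 44 × 0.19 = 8.36
  Homework 79 × 0.18 = 14.22
Sum = 76.01
Bonus: 76.01 + 0 = 76.01
76.01 is ≥ 73 and < 77 → C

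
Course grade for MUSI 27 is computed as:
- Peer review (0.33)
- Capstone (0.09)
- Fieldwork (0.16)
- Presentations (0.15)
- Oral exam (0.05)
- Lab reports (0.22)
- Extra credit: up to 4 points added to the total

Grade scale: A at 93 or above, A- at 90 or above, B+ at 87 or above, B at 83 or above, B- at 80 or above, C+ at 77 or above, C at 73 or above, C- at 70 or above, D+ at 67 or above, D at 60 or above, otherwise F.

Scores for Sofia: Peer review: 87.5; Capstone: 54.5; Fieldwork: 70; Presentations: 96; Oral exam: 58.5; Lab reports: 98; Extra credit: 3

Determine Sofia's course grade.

Weighted total:
  Peer review 87.5 × 0.33 = 28.875
  Capstone 54.5 × 0.09 = 4.905
  Fieldwork 70 × 0.16 = 11.2
  Presentations 96 × 0.15 = 14.4
  Oral exam 58.5 × 0.05 = 2.925
  Lab reports 98 × 0.22 = 21.56
Sum = 83.865
Extra credit: 83.865 + 3 = 86.865
86.865 is ≥ 83 and < 87 → B

B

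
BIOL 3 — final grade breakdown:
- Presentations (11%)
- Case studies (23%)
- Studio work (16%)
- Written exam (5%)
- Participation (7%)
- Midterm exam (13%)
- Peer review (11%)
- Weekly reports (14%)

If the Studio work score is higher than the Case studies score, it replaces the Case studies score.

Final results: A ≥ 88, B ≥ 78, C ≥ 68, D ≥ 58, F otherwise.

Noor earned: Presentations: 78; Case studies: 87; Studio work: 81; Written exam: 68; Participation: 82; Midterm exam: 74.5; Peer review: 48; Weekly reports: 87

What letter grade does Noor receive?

C

Studio work (81) ≤ Case studies (87), so Case studies stays at 87.
Weighted total:
  Presentations 78 × 0.11 = 8.58
  Case studies 87 × 0.23 = 20.01
  Studio work 81 × 0.16 = 12.96
  Written exam 68 × 0.05 = 3.4
  Participation 82 × 0.07 = 5.74
  Midterm exam 74.5 × 0.13 = 9.685
  Peer review 48 × 0.11 = 5.28
  Weekly reports 87 × 0.14 = 12.18
Sum = 77.835
77.835 is ≥ 68 and < 78 → C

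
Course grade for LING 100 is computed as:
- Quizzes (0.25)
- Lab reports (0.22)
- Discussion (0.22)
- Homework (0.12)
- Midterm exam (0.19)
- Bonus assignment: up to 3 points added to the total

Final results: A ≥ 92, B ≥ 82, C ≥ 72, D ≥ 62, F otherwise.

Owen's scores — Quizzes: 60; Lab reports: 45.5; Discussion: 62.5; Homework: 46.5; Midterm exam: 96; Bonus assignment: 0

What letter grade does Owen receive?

D

Weighted total:
  Quizzes 60 × 0.25 = 15
  Lab reports 45.5 × 0.22 = 10.01
  Discussion 62.5 × 0.22 = 13.75
  Homework 46.5 × 0.12 = 5.58
  Midterm exam 96 × 0.19 = 18.24
Sum = 62.58
Bonus assignment: 62.58 + 0 = 62.58
62.58 is ≥ 62 and < 72 → D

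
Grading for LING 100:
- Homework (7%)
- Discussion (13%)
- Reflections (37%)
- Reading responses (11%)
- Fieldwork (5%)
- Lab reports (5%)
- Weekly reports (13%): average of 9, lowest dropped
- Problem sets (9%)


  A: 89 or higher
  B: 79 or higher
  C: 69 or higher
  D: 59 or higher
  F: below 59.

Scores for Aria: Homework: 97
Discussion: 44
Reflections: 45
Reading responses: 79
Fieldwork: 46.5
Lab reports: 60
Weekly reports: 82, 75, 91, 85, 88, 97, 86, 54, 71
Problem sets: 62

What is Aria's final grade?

Weekly reports: drop 54 → average of remaining 8 = 675/8 = 84.375
Weighted total:
  Homework 97 × 0.07 = 6.79
  Discussion 44 × 0.13 = 5.72
  Reflections 45 × 0.37 = 16.65
  Reading responses 79 × 0.11 = 8.69
  Fieldwork 46.5 × 0.05 = 2.325
  Lab reports 60 × 0.05 = 3
  Weekly reports 84.375 × 0.13 = 10.96875
  Problem sets 62 × 0.09 = 5.58
Sum = 59.72375
59.72375 is ≥ 59 and < 69 → D

D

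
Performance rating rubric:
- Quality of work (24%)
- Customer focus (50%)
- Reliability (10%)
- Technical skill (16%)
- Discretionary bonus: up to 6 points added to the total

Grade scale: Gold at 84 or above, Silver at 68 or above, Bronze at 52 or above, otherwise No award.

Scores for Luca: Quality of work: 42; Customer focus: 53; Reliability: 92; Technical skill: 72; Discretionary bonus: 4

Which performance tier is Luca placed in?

Bronze

Weighted total:
  Quality of work 42 × 0.24 = 10.08
  Customer focus 53 × 0.5 = 26.5
  Reliability 92 × 0.1 = 9.2
  Technical skill 72 × 0.16 = 11.52
Sum = 57.3
Discretionary bonus: 57.3 + 4 = 61.3
61.3 is ≥ 52 and < 68 → Bronze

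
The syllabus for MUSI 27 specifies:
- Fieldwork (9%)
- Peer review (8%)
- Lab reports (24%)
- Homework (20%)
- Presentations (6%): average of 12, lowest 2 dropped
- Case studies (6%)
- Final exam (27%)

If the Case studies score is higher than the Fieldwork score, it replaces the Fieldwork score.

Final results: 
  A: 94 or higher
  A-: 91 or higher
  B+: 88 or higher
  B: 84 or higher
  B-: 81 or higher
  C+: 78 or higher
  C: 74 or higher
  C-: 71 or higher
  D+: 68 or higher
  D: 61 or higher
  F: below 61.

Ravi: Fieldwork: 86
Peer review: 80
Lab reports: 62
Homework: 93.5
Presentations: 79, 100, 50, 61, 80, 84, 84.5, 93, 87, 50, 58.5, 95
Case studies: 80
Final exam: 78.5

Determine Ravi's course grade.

Presentations: drop 50, 50 → average of remaining 10 = 822/10 = 82.2
Case studies (80) ≤ Fieldwork (86), so Fieldwork stays at 86.
Weighted total:
  Fieldwork 86 × 0.09 = 7.74
  Peer review 80 × 0.08 = 6.4
  Lab reports 62 × 0.24 = 14.88
  Homework 93.5 × 0.2 = 18.7
  Presentations 82.2 × 0.06 = 4.932
  Case studies 80 × 0.06 = 4.8
  Final exam 78.5 × 0.27 = 21.195
Sum = 78.647
78.647 is ≥ 78 and < 81 → C+

C+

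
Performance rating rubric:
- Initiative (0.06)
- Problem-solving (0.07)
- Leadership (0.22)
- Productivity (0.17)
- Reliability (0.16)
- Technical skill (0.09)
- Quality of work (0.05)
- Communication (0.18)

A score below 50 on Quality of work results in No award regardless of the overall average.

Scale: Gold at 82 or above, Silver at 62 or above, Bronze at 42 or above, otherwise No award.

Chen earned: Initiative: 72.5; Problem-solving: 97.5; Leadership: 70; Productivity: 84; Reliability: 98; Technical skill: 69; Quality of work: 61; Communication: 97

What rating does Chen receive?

Quality of work score 61 ≥ 50: minimum met.
Weighted total:
  Initiative 72.5 × 0.06 = 4.35
  Problem-solving 97.5 × 0.07 = 6.825
  Leadership 70 × 0.22 = 15.4
  Productivity 84 × 0.17 = 14.28
  Reliability 98 × 0.16 = 15.68
  Technical skill 69 × 0.09 = 6.21
  Quality of work 61 × 0.05 = 3.05
  Communication 97 × 0.18 = 17.46
Sum = 83.255
83.255 ≥ 82 → Gold

Gold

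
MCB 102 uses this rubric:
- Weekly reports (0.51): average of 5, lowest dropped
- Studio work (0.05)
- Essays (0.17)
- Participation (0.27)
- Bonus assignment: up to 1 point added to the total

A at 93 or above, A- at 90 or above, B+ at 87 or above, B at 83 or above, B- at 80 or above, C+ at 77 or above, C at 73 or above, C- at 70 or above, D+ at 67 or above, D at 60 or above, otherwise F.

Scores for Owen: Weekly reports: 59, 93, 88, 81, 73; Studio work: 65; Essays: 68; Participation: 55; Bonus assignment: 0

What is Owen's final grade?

C-

Weekly reports: drop 59 → average of remaining 4 = 335/4 = 83.75
Weighted total:
  Weekly reports 83.75 × 0.51 = 42.7125
  Studio work 65 × 0.05 = 3.25
  Essays 68 × 0.17 = 11.56
  Participation 55 × 0.27 = 14.85
Sum = 72.3725
Bonus assignment: 72.3725 + 0 = 72.3725
72.3725 is ≥ 70 and < 73 → C-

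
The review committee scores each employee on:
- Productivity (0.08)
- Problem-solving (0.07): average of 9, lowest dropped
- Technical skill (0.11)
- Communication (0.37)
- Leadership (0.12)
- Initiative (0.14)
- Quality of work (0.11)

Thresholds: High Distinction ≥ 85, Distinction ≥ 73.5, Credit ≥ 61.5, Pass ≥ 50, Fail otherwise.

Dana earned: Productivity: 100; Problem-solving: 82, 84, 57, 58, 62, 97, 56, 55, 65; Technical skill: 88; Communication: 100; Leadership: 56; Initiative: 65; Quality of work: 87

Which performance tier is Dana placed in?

Distinction

Problem-solving: drop 55 → average of remaining 8 = 561/8 = 70.125
Weighted total:
  Productivity 100 × 0.08 = 8
  Problem-solving 70.125 × 0.07 = 4.90875
  Technical skill 88 × 0.11 = 9.68
  Communication 100 × 0.37 = 37
  Leadership 56 × 0.12 = 6.72
  Initiative 65 × 0.14 = 9.1
  Quality of work 87 × 0.11 = 9.57
Sum = 84.97875
84.97875 is ≥ 73.5 and < 85 → Distinction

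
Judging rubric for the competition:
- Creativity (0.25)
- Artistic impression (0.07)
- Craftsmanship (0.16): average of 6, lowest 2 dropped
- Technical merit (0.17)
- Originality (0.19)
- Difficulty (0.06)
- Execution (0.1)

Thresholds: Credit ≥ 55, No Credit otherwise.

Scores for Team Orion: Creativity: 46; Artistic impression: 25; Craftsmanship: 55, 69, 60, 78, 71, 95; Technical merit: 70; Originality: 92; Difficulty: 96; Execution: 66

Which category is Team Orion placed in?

Craftsmanship: drop 55, 60 → average of remaining 4 = 313/4 = 78.25
Weighted total:
  Creativity 46 × 0.25 = 11.5
  Artistic impression 25 × 0.07 = 1.75
  Craftsmanship 78.25 × 0.16 = 12.52
  Technical merit 70 × 0.17 = 11.9
  Originality 92 × 0.19 = 17.48
  Difficulty 96 × 0.06 = 5.76
  Execution 66 × 0.1 = 6.6
Sum = 67.51
67.51 ≥ 55 → Credit

Credit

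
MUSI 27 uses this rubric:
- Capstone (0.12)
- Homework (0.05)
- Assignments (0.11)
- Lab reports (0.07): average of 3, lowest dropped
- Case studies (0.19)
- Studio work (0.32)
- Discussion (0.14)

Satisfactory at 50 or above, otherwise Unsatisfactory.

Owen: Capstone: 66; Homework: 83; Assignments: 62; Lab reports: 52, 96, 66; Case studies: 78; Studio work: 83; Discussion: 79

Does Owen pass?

Satisfactory

Lab reports: drop 52 → average of remaining 2 = 162/2 = 81
Weighted total:
  Capstone 66 × 0.12 = 7.92
  Homework 83 × 0.05 = 4.15
  Assignments 62 × 0.11 = 6.82
  Lab reports 81 × 0.07 = 5.67
  Case studies 78 × 0.19 = 14.82
  Studio work 83 × 0.32 = 26.56
  Discussion 79 × 0.14 = 11.06
Sum = 77
77 ≥ 50 → Satisfactory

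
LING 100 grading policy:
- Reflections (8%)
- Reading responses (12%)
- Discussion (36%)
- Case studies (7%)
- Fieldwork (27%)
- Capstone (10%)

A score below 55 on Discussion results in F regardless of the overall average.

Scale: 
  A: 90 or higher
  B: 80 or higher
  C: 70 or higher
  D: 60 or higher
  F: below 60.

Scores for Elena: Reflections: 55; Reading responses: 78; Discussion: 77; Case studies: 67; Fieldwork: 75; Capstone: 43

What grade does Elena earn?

Discussion score 77 ≥ 55: minimum met.
Weighted total:
  Reflections 55 × 0.08 = 4.4
  Reading responses 78 × 0.12 = 9.36
  Discussion 77 × 0.36 = 27.72
  Case studies 67 × 0.07 = 4.69
  Fieldwork 75 × 0.27 = 20.25
  Capstone 43 × 0.1 = 4.3
Sum = 70.72
70.72 is ≥ 70 and < 80 → C

C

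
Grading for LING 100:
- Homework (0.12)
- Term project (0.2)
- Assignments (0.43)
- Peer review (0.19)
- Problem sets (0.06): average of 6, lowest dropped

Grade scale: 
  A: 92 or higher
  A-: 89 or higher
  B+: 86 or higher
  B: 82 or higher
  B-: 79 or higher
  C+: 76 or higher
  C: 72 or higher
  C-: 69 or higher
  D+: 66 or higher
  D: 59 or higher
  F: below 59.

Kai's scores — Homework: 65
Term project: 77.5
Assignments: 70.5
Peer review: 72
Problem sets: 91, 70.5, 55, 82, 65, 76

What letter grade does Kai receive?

C-

Problem sets: drop 55 → average of remaining 5 = 384.5/5 = 76.9
Weighted total:
  Homework 65 × 0.12 = 7.8
  Term project 77.5 × 0.2 = 15.5
  Assignments 70.5 × 0.43 = 30.315
  Peer review 72 × 0.19 = 13.68
  Problem sets 76.9 × 0.06 = 4.614
Sum = 71.909
71.909 is ≥ 69 and < 72 → C-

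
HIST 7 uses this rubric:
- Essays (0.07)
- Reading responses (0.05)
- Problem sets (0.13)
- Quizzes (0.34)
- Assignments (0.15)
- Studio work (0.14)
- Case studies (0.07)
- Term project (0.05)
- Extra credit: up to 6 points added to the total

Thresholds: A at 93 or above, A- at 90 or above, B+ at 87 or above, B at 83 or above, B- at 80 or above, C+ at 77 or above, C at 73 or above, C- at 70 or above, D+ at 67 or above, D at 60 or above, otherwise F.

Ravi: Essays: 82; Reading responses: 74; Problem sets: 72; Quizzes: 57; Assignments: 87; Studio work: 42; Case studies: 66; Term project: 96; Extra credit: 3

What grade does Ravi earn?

D+

Weighted total:
  Essays 82 × 0.07 = 5.74
  Reading responses 74 × 0.05 = 3.7
  Problem sets 72 × 0.13 = 9.36
  Quizzes 57 × 0.34 = 19.38
  Assignments 87 × 0.15 = 13.05
  Studio work 42 × 0.14 = 5.88
  Case studies 66 × 0.07 = 4.62
  Term project 96 × 0.05 = 4.8
Sum = 66.53
Extra credit: 66.53 + 3 = 69.53
69.53 is ≥ 67 and < 70 → D+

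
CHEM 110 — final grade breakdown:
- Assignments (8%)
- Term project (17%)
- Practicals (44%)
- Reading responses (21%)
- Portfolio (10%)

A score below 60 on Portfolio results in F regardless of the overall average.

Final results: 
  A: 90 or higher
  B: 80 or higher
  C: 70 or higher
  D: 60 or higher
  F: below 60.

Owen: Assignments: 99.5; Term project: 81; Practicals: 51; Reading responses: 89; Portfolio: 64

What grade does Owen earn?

Portfolio score 64 ≥ 60: minimum met.
Weighted total:
  Assignments 99.5 × 0.08 = 7.96
  Term project 81 × 0.17 = 13.77
  Practicals 51 × 0.44 = 22.44
  Reading responses 89 × 0.21 = 18.69
  Portfolio 64 × 0.1 = 6.4
Sum = 69.26
69.26 is ≥ 60 and < 70 → D

D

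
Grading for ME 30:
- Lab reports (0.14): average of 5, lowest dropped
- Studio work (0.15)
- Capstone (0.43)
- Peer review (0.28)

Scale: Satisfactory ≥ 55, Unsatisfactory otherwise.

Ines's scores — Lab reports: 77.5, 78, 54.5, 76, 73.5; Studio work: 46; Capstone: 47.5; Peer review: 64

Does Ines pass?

Satisfactory

Lab reports: drop 54.5 → average of remaining 4 = 305/4 = 76.25
Weighted total:
  Lab reports 76.25 × 0.14 = 10.675
  Studio work 46 × 0.15 = 6.9
  Capstone 47.5 × 0.43 = 20.425
  Peer review 64 × 0.28 = 17.92
Sum = 55.92
55.92 ≥ 55 → Satisfactory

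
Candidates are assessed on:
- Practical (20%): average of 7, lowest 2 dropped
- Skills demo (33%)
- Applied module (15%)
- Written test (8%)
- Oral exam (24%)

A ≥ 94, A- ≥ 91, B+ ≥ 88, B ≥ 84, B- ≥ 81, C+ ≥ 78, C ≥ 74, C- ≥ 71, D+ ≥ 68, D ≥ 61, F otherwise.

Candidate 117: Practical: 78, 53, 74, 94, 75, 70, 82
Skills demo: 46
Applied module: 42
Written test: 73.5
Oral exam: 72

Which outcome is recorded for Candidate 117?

F

Practical: drop 53, 70 → average of remaining 5 = 403/5 = 80.6
Weighted total:
  Practical 80.6 × 0.2 = 16.12
  Skills demo 46 × 0.33 = 15.18
  Applied module 42 × 0.15 = 6.3
  Written test 73.5 × 0.08 = 5.88
  Oral exam 72 × 0.24 = 17.28
Sum = 60.76
60.76 < 61 → F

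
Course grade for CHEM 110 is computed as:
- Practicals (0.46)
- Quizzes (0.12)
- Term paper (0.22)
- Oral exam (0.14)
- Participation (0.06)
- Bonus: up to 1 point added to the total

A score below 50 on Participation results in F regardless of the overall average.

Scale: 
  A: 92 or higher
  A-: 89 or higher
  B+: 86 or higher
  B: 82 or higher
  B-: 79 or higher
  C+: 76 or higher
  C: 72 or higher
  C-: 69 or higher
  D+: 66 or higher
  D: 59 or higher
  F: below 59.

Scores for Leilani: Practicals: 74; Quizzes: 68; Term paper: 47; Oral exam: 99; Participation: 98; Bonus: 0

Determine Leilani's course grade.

C

Participation score 98 ≥ 50: minimum met.
Weighted total:
  Practicals 74 × 0.46 = 34.04
  Quizzes 68 × 0.12 = 8.16
  Term paper 47 × 0.22 = 10.34
  Oral exam 99 × 0.14 = 13.86
  Participation 98 × 0.06 = 5.88
Sum = 72.28
Bonus: 72.28 + 0 = 72.28
72.28 is ≥ 72 and < 76 → C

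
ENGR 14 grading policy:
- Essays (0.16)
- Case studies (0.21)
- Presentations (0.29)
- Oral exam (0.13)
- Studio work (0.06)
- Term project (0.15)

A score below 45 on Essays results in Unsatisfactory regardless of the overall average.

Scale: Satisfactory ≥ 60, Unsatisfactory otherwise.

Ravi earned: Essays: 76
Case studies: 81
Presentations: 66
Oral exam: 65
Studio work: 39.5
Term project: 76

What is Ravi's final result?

Essays score 76 ≥ 45: minimum met.
Weighted total:
  Essays 76 × 0.16 = 12.16
  Case studies 81 × 0.21 = 17.01
  Presentations 66 × 0.29 = 19.14
  Oral exam 65 × 0.13 = 8.45
  Studio work 39.5 × 0.06 = 2.37
  Term project 76 × 0.15 = 11.4
Sum = 70.53
70.53 ≥ 60 → Satisfactory

Satisfactory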